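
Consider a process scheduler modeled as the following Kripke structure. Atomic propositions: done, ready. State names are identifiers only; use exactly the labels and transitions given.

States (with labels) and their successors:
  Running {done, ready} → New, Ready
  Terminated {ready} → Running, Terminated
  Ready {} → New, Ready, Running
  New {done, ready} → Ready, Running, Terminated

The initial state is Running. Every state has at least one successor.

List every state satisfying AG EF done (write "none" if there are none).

{Running, Terminated, Ready, New}

States satisfying EF done: {Running, Terminated, Ready, New}.
States satisfying AG EF done: {Running, Terminated, Ready, New}.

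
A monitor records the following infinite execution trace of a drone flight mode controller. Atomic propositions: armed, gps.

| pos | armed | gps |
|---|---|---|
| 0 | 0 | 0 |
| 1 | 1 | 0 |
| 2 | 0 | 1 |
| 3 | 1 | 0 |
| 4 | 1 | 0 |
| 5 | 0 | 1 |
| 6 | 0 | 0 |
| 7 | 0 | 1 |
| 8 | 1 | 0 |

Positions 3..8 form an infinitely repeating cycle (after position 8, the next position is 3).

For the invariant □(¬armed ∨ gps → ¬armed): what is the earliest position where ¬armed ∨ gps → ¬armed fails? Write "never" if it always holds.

¬armed ∨ gps → ¬armed holds at every position 0..8, and those are all the positions the trace ever visits, so the invariant □(¬armed ∨ gps → ¬armed) is never violated.

never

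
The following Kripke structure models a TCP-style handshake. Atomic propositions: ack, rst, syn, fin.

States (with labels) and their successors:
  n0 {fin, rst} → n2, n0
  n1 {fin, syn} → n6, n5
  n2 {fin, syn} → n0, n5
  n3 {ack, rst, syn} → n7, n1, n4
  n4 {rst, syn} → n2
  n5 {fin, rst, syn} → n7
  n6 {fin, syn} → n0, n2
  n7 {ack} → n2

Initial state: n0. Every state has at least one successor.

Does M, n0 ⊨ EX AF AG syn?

States satisfying AF AG syn: ∅.
States satisfying EX AF AG syn: ∅.
No suitable path/successor from n0 witnesses the formula.
n0 ∉ Sat(EX AF AG syn).

Does not hold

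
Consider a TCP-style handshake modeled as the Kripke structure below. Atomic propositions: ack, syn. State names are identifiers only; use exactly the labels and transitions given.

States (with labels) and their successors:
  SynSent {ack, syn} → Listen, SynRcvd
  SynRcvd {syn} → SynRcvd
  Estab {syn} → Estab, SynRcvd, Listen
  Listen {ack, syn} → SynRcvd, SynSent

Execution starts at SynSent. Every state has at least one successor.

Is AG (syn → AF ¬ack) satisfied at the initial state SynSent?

States satisfying syn → AF ¬ack: {SynRcvd, Estab}.
States satisfying AG (syn → AF ¬ack): {SynRcvd}.
Listen is reachable from SynSent and violates syn → AF ¬ack, so AG fails at SynSent.
SynSent ∉ Sat(AG (syn → AF ¬ack)).

Violated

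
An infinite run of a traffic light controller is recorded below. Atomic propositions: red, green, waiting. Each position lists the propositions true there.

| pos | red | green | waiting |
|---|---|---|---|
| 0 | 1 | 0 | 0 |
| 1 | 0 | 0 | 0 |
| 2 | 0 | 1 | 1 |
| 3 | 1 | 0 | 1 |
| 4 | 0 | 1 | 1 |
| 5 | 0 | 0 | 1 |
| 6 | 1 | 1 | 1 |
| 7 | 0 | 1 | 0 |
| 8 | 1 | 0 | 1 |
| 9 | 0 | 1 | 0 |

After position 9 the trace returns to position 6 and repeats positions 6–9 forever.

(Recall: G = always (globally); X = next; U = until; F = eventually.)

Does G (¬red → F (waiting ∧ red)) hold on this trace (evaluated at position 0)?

Holds

¬red → F (waiting ∧ red) holds at every position 0..9, and those are all positions ever visited, so G (¬red → F (waiting ∧ red)) holds.
Positions where ¬red holds: 1, 2, 4, 5, 7, 9.
Check F (waiting ∧ red) at each: 1→ok, 2→ok, 4→ok, 5→ok, 7→ok, 9→ok.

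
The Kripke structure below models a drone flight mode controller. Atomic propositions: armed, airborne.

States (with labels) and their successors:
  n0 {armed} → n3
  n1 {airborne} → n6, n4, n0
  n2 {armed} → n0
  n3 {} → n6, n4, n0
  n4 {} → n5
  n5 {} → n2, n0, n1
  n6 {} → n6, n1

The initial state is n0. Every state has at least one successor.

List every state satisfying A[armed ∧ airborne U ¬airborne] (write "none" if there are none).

{n0, n2, n3, n4, n5, n6}

States satisfying armed ∧ airborne: ∅.
States satisfying ¬airborne: {n0, n2, n3, n4, n5, n6}.
States satisfying A[armed ∧ airborne U ¬airborne]: {n0, n2, n3, n4, n5, n6}.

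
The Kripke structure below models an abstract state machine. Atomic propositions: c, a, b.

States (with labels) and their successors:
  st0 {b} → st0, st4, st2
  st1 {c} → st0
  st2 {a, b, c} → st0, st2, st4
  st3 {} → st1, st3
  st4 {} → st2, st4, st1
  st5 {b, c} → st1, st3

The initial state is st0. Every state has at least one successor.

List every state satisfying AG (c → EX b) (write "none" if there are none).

States satisfying c → EX b: {st0, st1, st2, st3, st4}.
States satisfying AG (c → EX b): {st0, st1, st2, st3, st4}.

{st0, st1, st2, st3, st4}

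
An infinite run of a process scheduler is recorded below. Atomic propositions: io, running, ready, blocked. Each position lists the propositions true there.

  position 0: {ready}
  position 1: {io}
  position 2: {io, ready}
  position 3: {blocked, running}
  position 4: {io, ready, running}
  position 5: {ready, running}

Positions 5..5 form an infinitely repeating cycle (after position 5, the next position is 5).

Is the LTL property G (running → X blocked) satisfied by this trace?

running → X blocked must hold at every position from 0 onward. It fails at position 3, so G (running → X blocked) is false.
Positions where running holds: 3, 4, 5.
Check X blocked at each: 3→fails, 4→fails, 5→fails.

Does not hold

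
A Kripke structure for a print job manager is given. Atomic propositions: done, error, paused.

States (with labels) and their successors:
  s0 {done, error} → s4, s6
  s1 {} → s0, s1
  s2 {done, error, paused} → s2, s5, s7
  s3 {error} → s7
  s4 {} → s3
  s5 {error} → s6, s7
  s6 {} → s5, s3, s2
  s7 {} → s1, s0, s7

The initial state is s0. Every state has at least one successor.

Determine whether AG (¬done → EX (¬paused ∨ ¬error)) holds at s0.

States satisfying ¬done → EX (¬paused ∨ ¬error): {s0, s1, s2, s3, s4, s5, s6, s7}.
States satisfying AG (¬done → EX (¬paused ∨ ¬error)): {s0, s1, s2, s3, s4, s5, s6, s7}.
Every state reachable from s0 satisfies ¬done → EX (¬paused ∨ ¬error).
s0 ∈ Sat(AG (¬done → EX (¬paused ∨ ¬error))).

Yes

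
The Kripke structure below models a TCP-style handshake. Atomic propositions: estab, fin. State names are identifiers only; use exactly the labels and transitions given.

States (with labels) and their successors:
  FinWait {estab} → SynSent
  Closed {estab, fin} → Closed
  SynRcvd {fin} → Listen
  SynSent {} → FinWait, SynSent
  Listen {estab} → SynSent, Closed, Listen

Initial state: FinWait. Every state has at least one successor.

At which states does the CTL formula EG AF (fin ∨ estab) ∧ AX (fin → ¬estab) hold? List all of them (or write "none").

States satisfying AF (fin ∨ estab): {FinWait, Closed, SynRcvd, Listen}.
States satisfying EG AF (fin ∨ estab): {Closed, SynRcvd, Listen}.
States satisfying fin → ¬estab: {FinWait, SynRcvd, SynSent, Listen}.
States satisfying AX (fin → ¬estab): {FinWait, SynRcvd, SynSent}.
States satisfying EG AF (fin ∨ estab) ∧ AX (fin → ¬estab): {SynRcvd}.

{SynRcvd}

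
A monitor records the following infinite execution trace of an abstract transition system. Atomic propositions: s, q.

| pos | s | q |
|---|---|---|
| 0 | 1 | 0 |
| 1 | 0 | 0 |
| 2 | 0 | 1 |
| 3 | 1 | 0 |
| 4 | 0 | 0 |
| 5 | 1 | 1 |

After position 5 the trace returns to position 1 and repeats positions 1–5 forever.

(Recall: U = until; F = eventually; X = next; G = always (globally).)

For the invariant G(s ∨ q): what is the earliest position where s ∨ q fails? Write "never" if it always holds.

1

Check s ∨ q at each position in order: 0 ✓.
At position 1 the labels are {}, so s ∨ q is false there. This is the first violation.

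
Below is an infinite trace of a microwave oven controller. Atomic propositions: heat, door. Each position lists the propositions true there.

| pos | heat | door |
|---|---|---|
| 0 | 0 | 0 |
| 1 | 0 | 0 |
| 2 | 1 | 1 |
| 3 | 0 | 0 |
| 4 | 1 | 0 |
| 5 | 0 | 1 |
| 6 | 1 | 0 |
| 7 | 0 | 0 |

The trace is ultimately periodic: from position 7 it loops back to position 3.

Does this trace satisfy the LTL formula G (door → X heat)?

No

door → X heat must hold at every position from 0 onward. It fails at position 2, so G (door → X heat) is false.
Positions where door holds: 2, 5.
Check X heat at each: 2→fails, 5→ok.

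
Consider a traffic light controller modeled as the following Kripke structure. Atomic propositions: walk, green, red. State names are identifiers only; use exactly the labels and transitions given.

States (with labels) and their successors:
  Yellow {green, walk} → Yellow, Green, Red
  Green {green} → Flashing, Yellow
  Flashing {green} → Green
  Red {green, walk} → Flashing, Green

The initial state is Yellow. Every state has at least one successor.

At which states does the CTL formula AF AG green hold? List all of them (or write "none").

{Yellow, Green, Flashing, Red}

States satisfying AG green: {Yellow, Green, Flashing, Red}.
States satisfying AF AG green: {Yellow, Green, Flashing, Red}.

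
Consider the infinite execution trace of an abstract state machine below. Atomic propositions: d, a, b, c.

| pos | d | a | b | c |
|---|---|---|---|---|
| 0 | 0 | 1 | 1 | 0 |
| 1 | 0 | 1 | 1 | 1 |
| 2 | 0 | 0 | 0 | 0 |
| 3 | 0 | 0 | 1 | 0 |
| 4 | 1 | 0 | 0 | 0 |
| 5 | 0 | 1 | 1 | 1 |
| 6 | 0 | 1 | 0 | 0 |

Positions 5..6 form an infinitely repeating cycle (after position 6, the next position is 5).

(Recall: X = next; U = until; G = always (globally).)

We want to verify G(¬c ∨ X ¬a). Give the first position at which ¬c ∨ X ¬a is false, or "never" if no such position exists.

5

Check ¬c ∨ X ¬a at each position in order: 0 ✓, 1 ✓, 2 ✓, 3 ✓, 4 ✓.
At position 5 the labels are {a, b, c} and the next position 6 has {a}, so ¬c ∨ X ¬a is false there. This is the first violation.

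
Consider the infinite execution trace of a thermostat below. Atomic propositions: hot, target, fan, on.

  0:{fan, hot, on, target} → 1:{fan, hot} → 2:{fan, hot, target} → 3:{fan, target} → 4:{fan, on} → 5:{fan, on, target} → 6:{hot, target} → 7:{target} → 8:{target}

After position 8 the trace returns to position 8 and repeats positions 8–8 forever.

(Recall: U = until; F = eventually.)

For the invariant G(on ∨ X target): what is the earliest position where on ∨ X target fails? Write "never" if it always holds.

3

Check on ∨ X target at each position in order: 0 ✓, 1 ✓, 2 ✓.
At position 3 the labels are {fan, target} and the next position 4 has {fan, on}, so on ∨ X target is false there. This is the first violation.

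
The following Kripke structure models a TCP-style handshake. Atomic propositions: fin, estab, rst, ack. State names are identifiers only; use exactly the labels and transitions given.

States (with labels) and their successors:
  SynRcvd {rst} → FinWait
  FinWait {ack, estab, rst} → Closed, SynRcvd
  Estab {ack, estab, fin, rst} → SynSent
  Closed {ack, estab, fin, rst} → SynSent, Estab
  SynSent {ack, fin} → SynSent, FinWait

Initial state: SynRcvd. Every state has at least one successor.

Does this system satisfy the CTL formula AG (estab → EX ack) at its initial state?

Holds

States satisfying estab → EX ack: {SynRcvd, FinWait, Estab, Closed, SynSent}.
States satisfying AG (estab → EX ack): {SynRcvd, FinWait, Estab, Closed, SynSent}.
Every state reachable from SynRcvd satisfies estab → EX ack.
SynRcvd ∈ Sat(AG (estab → EX ack)).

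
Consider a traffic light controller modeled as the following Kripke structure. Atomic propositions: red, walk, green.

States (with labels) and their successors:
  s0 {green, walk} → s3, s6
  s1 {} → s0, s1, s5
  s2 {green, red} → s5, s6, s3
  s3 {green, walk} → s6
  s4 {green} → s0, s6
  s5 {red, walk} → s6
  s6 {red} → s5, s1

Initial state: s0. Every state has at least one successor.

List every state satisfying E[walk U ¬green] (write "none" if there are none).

States satisfying walk: {s0, s3, s5}.
States satisfying ¬green: {s1, s5, s6}.
States satisfying E[walk U ¬green]: {s0, s1, s3, s5, s6}.

{s0, s1, s3, s5, s6}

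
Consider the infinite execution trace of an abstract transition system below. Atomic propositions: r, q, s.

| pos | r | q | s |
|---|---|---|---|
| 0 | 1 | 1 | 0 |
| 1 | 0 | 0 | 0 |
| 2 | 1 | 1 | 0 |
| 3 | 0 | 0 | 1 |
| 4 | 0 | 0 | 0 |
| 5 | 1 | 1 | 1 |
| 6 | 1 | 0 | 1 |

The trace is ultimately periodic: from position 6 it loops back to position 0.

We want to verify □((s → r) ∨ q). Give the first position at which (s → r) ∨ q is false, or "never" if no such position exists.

Check (s → r) ∨ q at each position in order: 0 ✓, 1 ✓, 2 ✓.
At position 3 the labels are {s}, so (s → r) ∨ q is false there. This is the first violation.

3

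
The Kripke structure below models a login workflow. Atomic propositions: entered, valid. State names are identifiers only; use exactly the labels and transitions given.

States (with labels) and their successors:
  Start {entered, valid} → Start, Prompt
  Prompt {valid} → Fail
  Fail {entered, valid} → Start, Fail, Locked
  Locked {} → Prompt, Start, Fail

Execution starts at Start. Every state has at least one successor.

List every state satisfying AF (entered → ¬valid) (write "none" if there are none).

States satisfying entered → ¬valid: {Prompt, Locked}.
States satisfying AF (entered → ¬valid): {Prompt, Locked}.

{Prompt, Locked}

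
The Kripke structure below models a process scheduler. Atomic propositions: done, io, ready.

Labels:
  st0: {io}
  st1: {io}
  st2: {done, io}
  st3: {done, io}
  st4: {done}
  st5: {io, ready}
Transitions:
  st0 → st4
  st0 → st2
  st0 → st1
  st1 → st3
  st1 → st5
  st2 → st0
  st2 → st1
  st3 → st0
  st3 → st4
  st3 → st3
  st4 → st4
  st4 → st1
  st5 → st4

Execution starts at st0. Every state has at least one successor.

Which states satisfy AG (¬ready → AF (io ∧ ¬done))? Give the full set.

none

States satisfying ¬ready → AF (io ∧ ¬done): {st0, st1, st2, st5}.
States satisfying AG (¬ready → AF (io ∧ ¬done)): ∅.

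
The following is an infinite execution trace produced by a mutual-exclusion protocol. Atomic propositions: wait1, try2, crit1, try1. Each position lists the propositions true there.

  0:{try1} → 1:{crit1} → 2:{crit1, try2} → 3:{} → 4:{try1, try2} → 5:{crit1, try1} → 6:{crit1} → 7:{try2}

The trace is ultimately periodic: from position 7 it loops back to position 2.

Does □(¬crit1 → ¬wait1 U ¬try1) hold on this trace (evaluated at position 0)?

¬crit1 → ¬wait1 U ¬try1 holds at every position 0..7, and those are all positions ever visited, so □(¬crit1 → ¬wait1 U ¬try1) holds.
Positions where ¬crit1 holds: 0, 3, 4, 7.
Check ¬wait1 U ¬try1 at each: 0→ok, 3→ok, 4→ok, 7→ok.

Holds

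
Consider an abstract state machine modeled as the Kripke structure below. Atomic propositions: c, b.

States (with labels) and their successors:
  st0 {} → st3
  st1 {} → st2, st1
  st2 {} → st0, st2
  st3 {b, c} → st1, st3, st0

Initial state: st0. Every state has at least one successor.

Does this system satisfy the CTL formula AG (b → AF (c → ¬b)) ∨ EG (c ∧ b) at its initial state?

No

States satisfying b → AF (c → ¬b): {st0, st1, st2}.
States satisfying AG (b → AF (c → ¬b)): ∅.
States satisfying c ∧ b: {st3}.
States satisfying EG (c ∧ b): {st3}.
States satisfying AG (b → AF (c → ¬b)) ∨ EG (c ∧ b): {st3}.
st0 ∉ Sat(AG (b → AF (c → ¬b)) ∨ EG (c ∧ b)).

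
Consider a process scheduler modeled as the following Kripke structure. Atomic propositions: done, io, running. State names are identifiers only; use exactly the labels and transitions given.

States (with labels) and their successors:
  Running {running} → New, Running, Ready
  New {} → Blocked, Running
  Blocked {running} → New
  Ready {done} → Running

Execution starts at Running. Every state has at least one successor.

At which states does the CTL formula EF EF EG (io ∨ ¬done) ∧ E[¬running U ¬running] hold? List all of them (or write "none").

States satisfying EF EG (io ∨ ¬done): {Running, New, Blocked, Ready}.
States satisfying EF EF EG (io ∨ ¬done): {Running, New, Blocked, Ready}.
States satisfying ¬running: {New, Ready}.
States satisfying E[¬running U ¬running]: {New, Ready}.
States satisfying EF EF EG (io ∨ ¬done) ∧ E[¬running U ¬running]: {New, Ready}.

{New, Ready}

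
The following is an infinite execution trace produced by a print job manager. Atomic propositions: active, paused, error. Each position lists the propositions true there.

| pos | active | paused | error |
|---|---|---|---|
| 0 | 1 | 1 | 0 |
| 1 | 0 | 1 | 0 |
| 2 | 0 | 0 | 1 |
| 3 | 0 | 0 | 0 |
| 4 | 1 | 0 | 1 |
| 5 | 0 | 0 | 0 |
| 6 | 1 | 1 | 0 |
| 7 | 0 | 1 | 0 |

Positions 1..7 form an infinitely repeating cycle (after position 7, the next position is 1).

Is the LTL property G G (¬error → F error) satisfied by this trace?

Satisfied

G (¬error → F error) holds at every position 0..7, and those are all positions ever visited, so G G (¬error → F error) holds.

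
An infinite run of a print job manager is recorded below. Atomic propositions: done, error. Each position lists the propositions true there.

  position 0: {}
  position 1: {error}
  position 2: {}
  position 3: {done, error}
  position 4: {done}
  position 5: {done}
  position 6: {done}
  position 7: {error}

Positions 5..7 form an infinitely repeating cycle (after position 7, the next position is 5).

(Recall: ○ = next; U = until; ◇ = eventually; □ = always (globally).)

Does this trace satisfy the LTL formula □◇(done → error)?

◇(done → error) holds at every position 0..7, and those are all positions ever visited, so □◇(done → error) holds.

Holds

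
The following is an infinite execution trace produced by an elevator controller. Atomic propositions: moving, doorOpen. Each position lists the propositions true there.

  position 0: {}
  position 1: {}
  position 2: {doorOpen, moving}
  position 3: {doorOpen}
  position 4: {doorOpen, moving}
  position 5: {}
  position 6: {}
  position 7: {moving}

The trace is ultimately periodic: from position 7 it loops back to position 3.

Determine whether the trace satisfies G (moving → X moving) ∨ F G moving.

Violated

moving → X moving must hold at every position from 0 onward. It fails at position 2, so G (moving → X moving) is false.
Positions where moving holds: 2, 4, 7.
Check X moving at each: 2→fails, 4→fails, 7→fails.
G moving is false at every position 0..7, so it never becomes true and F G moving fails.
At position 0: G (moving → X moving) is false; F G moving is false; so G (moving → X moving) ∨ F G moving is false.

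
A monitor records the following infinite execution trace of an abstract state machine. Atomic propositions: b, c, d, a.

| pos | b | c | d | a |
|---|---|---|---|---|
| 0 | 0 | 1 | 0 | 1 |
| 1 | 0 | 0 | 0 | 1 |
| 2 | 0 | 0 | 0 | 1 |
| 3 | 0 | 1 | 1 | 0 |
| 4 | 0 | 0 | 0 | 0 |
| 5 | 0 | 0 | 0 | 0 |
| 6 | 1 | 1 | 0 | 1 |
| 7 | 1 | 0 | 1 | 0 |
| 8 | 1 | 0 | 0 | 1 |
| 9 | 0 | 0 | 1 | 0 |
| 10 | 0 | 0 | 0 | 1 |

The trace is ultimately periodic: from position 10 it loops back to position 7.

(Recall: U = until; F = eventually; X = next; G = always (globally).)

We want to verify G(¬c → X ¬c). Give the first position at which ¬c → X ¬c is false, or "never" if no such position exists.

Check ¬c → X ¬c at each position in order: 0 ✓, 1 ✓.
At position 2 the labels are {a} and the next position 3 has {c, d}, so ¬c → X ¬c is false there. This is the first violation.

2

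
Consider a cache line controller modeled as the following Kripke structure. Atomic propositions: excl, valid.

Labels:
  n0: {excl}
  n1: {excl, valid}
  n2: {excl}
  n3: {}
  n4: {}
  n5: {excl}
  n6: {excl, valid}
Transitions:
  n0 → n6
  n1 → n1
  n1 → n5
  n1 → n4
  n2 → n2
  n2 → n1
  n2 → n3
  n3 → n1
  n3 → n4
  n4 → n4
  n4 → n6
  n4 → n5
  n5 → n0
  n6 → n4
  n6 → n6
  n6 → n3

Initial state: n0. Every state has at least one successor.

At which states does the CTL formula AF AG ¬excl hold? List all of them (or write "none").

States satisfying AG ¬excl: ∅.
States satisfying AF AG ¬excl: ∅.

none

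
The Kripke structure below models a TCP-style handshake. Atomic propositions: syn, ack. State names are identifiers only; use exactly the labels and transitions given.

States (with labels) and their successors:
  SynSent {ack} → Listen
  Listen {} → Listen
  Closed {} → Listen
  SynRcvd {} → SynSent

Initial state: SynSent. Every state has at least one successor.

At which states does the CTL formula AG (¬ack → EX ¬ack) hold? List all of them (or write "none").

States satisfying ¬ack → EX ¬ack: {SynSent, Listen, Closed}.
States satisfying AG (¬ack → EX ¬ack): {SynSent, Listen, Closed}.

{SynSent, Listen, Closed}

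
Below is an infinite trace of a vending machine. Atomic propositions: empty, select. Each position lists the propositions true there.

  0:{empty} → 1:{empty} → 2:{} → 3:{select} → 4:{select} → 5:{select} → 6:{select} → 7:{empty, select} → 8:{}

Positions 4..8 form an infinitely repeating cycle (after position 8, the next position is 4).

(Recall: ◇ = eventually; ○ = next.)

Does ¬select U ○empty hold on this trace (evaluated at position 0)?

Satisfied

Walking from position 0: ○empty first holds at position 0, and ¬select holds at every earlier position along the way, so ¬select U ○empty holds.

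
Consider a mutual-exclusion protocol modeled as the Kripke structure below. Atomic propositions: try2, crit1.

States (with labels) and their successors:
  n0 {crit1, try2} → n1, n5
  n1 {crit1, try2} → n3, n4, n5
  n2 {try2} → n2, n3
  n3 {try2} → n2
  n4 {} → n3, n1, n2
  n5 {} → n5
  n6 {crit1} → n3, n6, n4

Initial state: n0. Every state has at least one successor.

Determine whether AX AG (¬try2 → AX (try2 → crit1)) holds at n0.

Violated

States satisfying AG (¬try2 → AX (try2 → crit1)): {n2, n3, n5}.
States satisfying AX AG (¬try2 → AX (try2 → crit1)): {n2, n3, n5}.
n0 ∉ Sat(AX AG (¬try2 → AX (try2 → crit1))).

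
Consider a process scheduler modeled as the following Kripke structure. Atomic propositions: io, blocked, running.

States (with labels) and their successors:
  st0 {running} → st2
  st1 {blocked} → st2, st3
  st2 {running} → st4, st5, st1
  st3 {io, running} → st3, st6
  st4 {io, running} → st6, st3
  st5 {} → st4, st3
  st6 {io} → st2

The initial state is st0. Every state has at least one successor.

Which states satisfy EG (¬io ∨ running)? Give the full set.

States satisfying ¬io ∨ running: {st0, st1, st2, st3, st4, st5}.
States satisfying EG (¬io ∨ running): {st0, st1, st2, st3, st4, st5}.

{st0, st1, st2, st3, st4, st5}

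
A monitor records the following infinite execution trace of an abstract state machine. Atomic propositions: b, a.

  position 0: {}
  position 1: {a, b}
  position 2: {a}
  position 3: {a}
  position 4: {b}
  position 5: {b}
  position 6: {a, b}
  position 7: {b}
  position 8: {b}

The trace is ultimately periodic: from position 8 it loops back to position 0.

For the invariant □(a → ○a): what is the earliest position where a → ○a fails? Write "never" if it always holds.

3

Check a → ○a at each position in order: 0 ✓, 1 ✓, 2 ✓.
At position 3 the labels are {a} and the next position 4 has {b}, so a → ○a is false there. This is the first violation.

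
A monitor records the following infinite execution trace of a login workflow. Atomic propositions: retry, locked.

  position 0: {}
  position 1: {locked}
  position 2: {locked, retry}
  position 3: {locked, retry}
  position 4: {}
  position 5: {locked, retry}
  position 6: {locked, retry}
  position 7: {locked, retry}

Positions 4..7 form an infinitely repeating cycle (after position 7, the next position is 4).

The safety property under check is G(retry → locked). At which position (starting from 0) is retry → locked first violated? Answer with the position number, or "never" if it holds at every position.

never

retry → locked holds at every position 0..7, and those are all the positions the trace ever visits, so the invariant G(retry → locked) is never violated.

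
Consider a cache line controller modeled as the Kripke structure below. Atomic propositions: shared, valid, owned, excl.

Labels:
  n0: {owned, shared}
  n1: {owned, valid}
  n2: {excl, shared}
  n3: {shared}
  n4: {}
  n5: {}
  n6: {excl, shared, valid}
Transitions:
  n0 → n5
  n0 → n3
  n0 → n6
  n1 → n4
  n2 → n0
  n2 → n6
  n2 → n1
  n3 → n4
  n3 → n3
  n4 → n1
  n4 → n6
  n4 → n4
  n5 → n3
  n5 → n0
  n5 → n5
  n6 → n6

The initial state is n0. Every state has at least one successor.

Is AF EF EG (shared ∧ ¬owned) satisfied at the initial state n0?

Holds

States satisfying EF EG (shared ∧ ¬owned): {n0, n1, n2, n3, n4, n5, n6}.
States satisfying AF EF EG (shared ∧ ¬owned): {n0, n1, n2, n3, n4, n5, n6}.
n0 ∈ Sat(AF EF EG (shared ∧ ¬owned)).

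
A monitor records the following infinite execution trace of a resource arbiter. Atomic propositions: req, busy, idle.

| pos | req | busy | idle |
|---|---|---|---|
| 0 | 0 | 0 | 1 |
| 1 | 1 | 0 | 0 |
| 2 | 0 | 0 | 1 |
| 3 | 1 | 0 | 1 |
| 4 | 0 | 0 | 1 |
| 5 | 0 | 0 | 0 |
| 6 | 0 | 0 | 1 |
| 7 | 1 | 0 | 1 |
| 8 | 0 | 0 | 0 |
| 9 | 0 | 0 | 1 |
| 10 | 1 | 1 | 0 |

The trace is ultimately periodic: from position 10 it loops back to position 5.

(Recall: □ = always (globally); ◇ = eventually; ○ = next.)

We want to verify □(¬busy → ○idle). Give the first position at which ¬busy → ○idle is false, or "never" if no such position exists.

At position 0 the labels are {idle} and the next position 1 has {req}, so ¬busy → ○idle is false there. This is the first violation.

0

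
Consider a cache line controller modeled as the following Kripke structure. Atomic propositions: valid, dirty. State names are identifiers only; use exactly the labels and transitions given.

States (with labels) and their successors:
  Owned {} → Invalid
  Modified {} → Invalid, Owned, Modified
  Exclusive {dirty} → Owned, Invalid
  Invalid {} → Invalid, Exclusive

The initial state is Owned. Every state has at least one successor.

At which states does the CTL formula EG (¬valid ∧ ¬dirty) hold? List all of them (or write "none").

States satisfying ¬valid ∧ ¬dirty: {Owned, Modified, Invalid}.
States satisfying EG (¬valid ∧ ¬dirty): {Owned, Modified, Invalid}.

{Owned, Modified, Invalid}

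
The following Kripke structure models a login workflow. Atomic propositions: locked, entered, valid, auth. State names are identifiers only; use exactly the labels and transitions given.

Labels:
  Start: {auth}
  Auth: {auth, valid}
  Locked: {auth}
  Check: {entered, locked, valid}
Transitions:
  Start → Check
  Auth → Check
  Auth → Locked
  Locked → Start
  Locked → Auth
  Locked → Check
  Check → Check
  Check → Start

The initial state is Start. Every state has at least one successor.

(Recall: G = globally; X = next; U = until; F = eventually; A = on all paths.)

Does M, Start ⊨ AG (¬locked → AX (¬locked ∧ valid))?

States satisfying ¬locked → AX (¬locked ∧ valid): {Check}.
States satisfying AG (¬locked → AX (¬locked ∧ valid)): ∅.
Start is reachable from Start and violates ¬locked → AX (¬locked ∧ valid), so AG fails at Start.
Start ∉ Sat(AG (¬locked → AX (¬locked ∧ valid))).

Violated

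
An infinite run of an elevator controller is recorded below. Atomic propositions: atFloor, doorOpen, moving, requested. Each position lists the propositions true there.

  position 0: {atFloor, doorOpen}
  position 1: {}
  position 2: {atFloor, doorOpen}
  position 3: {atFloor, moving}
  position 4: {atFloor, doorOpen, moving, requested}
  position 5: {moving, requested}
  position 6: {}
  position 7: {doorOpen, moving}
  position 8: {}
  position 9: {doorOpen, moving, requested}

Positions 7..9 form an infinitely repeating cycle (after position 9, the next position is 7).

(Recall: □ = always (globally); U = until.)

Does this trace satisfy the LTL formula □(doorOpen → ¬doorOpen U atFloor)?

doorOpen → ¬doorOpen U atFloor must hold at every position from 0 onward. It fails at position 7, so □(doorOpen → ¬doorOpen U atFloor) is false.
Positions where doorOpen holds: 0, 2, 4, 7, 9.
Check ¬doorOpen U atFloor at each: 0→ok, 2→ok, 4→ok, 7→fails, 9→fails.

No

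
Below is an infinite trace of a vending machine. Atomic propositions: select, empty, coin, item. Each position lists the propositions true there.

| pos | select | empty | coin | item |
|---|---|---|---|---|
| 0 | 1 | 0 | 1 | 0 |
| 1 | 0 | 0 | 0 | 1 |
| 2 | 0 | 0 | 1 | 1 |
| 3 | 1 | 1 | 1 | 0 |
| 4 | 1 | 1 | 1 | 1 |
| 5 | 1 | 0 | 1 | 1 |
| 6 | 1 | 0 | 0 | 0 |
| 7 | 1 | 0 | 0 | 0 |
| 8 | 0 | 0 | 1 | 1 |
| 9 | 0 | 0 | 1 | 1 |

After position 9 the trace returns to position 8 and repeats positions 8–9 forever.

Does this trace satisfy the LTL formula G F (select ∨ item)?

Satisfied

F (select ∨ item) holds at every position 0..9, and those are all positions ever visited, so G F (select ∨ item) holds.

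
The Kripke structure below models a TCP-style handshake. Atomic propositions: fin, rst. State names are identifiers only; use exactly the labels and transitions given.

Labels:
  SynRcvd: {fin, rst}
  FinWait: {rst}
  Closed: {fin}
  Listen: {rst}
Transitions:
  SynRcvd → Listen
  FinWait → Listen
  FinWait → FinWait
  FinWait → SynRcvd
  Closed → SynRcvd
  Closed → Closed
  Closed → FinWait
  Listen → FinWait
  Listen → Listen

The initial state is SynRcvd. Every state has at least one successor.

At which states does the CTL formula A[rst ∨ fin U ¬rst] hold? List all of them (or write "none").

States satisfying rst ∨ fin: {SynRcvd, FinWait, Closed, Listen}.
States satisfying ¬rst: {Closed}.
States satisfying A[rst ∨ fin U ¬rst]: {Closed}.

{Closed}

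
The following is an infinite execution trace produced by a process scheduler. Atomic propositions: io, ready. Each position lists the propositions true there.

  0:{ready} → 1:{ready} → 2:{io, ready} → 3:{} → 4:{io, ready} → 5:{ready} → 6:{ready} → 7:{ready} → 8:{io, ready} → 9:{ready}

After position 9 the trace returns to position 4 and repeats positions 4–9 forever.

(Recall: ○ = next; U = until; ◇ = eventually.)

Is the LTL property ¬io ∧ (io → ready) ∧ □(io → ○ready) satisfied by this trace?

Violated

io → ○ready must hold at every position from 0 onward. It fails at position 2, so □(io → ○ready) is false.
Positions where io holds: 2, 4, 8.
Check ○ready at each: 2→fails, 4→ok, 8→ok.
At position 0: ¬io ∧ (io → ready) is true; □(io → ○ready) is false; so ¬io ∧ (io → ready) ∧ □(io → ○ready) is false.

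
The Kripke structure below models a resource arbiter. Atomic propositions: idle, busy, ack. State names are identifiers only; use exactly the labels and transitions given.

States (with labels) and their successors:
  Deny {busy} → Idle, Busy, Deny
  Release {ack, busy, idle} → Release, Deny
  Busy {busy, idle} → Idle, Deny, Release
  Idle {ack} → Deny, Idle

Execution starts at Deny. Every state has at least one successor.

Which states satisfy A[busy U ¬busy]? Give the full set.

{Idle}

States satisfying busy: {Deny, Release, Busy}.
States satisfying ¬busy: {Idle}.
States satisfying A[busy U ¬busy]: {Idle}.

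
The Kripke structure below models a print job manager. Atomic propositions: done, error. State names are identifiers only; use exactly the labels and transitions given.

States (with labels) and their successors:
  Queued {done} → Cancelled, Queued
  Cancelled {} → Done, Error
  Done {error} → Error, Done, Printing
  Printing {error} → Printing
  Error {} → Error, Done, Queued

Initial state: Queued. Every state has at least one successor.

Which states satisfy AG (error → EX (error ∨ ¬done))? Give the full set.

{Queued, Cancelled, Done, Printing, Error}

States satisfying error → EX (error ∨ ¬done): {Queued, Cancelled, Done, Printing, Error}.
States satisfying AG (error → EX (error ∨ ¬done)): {Queued, Cancelled, Done, Printing, Error}.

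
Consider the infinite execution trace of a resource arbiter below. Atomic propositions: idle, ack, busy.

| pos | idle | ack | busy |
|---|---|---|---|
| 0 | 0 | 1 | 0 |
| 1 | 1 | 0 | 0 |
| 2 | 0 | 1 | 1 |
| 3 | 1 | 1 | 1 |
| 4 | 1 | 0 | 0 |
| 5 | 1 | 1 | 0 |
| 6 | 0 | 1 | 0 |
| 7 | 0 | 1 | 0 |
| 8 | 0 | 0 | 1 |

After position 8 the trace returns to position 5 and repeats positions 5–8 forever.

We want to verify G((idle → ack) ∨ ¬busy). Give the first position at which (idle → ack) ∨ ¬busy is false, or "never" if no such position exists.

(idle → ack) ∨ ¬busy holds at every position 0..8, and those are all the positions the trace ever visits, so the invariant G((idle → ack) ∨ ¬busy) is never violated.

never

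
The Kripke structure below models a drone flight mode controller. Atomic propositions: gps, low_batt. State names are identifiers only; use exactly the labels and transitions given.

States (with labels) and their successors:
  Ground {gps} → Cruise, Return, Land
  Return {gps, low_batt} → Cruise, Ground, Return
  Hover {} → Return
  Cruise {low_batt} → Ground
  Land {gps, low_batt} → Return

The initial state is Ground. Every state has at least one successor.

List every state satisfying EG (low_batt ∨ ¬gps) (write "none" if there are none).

{Return, Hover, Land}

States satisfying low_batt ∨ ¬gps: {Return, Hover, Cruise, Land}.
States satisfying EG (low_batt ∨ ¬gps): {Return, Hover, Land}.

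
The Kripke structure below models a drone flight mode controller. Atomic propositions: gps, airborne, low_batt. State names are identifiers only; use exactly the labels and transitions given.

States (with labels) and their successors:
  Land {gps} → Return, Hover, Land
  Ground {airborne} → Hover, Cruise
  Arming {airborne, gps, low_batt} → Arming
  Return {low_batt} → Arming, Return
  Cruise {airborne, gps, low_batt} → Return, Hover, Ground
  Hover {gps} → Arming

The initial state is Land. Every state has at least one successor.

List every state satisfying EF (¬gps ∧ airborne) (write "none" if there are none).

{Ground, Cruise}

States satisfying ¬gps ∧ airborne: {Ground}.
States satisfying EF (¬gps ∧ airborne): {Ground, Cruise}.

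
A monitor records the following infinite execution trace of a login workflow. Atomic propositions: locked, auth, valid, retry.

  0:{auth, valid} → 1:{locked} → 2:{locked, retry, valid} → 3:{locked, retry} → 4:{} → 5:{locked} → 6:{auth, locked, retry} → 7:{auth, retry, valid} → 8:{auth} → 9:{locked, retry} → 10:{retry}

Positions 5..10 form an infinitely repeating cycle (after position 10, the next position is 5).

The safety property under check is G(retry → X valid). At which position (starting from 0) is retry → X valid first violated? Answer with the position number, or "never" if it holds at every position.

2

Check retry → X valid at each position in order: 0 ✓, 1 ✓.
At position 2 the labels are {locked, retry, valid} and the next position 3 has {locked, retry}, so retry → X valid is false there. This is the first violation.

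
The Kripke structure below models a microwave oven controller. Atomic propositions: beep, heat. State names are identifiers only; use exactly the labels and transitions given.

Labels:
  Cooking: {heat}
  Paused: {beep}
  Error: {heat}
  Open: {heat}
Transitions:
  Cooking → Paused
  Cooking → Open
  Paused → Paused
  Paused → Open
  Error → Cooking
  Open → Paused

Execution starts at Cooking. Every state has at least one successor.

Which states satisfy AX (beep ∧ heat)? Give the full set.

States satisfying beep ∧ heat: ∅.
States satisfying AX (beep ∧ heat): ∅.

none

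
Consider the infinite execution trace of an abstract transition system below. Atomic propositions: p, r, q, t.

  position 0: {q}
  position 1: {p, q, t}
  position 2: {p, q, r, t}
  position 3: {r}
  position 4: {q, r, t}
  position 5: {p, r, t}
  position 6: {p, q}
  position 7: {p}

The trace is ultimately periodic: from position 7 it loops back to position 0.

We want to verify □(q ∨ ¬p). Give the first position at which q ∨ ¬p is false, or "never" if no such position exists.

5

Check q ∨ ¬p at each position in order: 0 ✓, 1 ✓, 2 ✓, 3 ✓, 4 ✓.
At position 5 the labels are {p, r, t}, so q ∨ ¬p is false there. This is the first violation.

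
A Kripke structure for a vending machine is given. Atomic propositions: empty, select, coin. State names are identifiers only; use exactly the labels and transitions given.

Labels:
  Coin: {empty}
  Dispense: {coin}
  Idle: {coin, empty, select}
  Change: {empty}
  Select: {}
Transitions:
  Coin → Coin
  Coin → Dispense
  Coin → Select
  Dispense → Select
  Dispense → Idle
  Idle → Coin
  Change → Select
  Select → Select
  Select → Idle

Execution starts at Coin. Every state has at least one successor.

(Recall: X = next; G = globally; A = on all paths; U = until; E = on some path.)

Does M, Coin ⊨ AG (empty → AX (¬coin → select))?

Does not hold

States satisfying empty → AX (¬coin → select): {Dispense, Select}.
States satisfying AG (empty → AX (¬coin → select)): ∅.
Coin is reachable from Coin and violates empty → AX (¬coin → select), so AG fails at Coin.
Coin ∉ Sat(AG (empty → AX (¬coin → select))).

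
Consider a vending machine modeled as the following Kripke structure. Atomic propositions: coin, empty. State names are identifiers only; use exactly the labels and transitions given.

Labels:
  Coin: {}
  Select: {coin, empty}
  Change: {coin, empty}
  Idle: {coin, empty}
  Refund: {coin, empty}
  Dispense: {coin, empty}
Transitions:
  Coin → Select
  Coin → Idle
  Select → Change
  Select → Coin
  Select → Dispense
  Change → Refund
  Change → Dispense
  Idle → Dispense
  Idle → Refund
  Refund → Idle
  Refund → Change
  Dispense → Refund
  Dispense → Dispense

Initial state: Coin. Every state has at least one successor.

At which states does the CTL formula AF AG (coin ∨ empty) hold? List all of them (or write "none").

{Change, Idle, Refund, Dispense}

States satisfying AG (coin ∨ empty): {Change, Idle, Refund, Dispense}.
States satisfying AF AG (coin ∨ empty): {Change, Idle, Refund, Dispense}.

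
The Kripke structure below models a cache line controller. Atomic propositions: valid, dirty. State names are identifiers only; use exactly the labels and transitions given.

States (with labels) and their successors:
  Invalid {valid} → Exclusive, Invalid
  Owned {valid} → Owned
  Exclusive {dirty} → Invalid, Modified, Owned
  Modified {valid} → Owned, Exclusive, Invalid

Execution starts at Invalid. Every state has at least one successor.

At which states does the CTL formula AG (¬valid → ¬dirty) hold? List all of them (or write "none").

{Owned}

States satisfying ¬valid → ¬dirty: {Invalid, Owned, Modified}.
States satisfying AG (¬valid → ¬dirty): {Owned}.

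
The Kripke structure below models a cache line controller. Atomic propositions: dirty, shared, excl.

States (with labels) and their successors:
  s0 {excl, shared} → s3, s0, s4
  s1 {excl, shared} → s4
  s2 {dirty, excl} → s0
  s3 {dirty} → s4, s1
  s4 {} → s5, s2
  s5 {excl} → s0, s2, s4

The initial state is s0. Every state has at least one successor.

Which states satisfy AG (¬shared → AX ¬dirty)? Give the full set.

none

States satisfying ¬shared → AX ¬dirty: {s0, s1, s2, s3}.
States satisfying AG (¬shared → AX ¬dirty): ∅.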